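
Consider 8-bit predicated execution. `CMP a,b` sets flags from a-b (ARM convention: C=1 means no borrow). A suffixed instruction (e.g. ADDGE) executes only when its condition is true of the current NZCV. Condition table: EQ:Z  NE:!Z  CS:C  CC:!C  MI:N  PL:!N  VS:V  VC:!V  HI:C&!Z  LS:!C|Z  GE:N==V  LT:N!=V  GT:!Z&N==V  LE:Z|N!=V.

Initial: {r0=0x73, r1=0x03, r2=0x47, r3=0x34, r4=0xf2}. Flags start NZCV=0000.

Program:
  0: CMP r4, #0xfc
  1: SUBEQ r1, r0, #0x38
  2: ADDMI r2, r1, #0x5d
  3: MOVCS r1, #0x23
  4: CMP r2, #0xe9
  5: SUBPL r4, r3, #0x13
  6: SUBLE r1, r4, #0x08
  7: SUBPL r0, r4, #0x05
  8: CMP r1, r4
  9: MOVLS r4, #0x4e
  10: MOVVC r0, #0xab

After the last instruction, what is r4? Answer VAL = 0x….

[0] flags=1000 → (cmp)
[1] flags=1000 EQ?F → skip
[2] flags=1000 MI?T → r2=0x60
[3] flags=1000 CS?F → skip
[4] flags=0000 → (cmp)
[5] flags=0000 PL?T → r4=0x21
[6] flags=0000 LE?F → skip
[7] flags=0000 PL?T → r0=0x1c
[8] flags=1000 → (cmp)
[9] flags=1000 LS?T → r4=0x4e
[10] flags=1000 VC?T → r0=0xab

VAL = 0x4e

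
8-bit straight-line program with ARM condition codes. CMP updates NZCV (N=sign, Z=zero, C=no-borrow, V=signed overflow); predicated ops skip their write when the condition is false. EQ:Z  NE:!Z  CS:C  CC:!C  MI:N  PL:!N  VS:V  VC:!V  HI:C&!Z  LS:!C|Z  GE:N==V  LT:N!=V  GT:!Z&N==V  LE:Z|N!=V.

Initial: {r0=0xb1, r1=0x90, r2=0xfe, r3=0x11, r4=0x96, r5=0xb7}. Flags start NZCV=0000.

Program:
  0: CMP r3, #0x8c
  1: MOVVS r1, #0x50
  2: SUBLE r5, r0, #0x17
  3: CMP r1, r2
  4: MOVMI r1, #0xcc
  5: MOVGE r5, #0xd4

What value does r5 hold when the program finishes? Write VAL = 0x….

VAL = 0xd4

0: ✓ CMP  NZCV=1001
1: ✓ MOVVS  r1←0x50
2: · SUBLE
3: ✓ CMP  NZCV=0000
4: · MOVMI
5: ✓ MOVGE  r5←0xd4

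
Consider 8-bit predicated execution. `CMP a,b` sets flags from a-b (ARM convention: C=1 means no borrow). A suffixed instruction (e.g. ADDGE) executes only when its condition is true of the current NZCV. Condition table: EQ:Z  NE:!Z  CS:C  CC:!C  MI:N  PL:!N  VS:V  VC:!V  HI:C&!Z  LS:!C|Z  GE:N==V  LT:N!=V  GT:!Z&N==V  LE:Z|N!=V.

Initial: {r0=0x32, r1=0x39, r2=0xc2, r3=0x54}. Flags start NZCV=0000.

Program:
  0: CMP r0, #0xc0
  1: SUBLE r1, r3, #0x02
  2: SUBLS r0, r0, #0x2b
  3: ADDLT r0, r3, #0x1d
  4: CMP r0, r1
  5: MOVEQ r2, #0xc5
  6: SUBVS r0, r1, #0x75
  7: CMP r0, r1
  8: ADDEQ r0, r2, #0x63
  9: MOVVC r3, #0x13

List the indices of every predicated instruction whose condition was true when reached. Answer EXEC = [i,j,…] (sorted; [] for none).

[0] flags=0000 → (cmp)
[1] flags=0000 LE?F → skip
[2] flags=0000 LS?T → r0=0x07
[3] flags=0000 LT?F → skip
[4] flags=1000 → (cmp)
[5] flags=1000 EQ?F → skip
[6] flags=1000 VS?F → skip
[7] flags=1000 → (cmp)
[8] flags=1000 EQ?F → skip
[9] flags=1000 VC?T → r3=0x13

EXEC = [2,9]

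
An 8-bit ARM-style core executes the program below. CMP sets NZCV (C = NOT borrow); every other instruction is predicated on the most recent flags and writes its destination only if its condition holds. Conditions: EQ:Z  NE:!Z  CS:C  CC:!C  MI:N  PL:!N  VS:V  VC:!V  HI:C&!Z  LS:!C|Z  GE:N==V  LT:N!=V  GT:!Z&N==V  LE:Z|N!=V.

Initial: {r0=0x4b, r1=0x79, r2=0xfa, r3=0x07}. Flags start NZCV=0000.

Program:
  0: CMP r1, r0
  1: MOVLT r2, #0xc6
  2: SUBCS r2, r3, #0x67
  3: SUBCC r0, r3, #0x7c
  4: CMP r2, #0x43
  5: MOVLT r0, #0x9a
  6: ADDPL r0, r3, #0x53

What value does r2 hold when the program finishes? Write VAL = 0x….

0: ✓ CMP  NZCV=0010
1: · MOVLT
2: ✓ SUBCS  r2←0xa0
3: · SUBCC
4: ✓ CMP  NZCV=0011
5: ✓ MOVLT  r0←0x9a
6: ✓ ADDPL  r0←0x5a

VAL = 0xa0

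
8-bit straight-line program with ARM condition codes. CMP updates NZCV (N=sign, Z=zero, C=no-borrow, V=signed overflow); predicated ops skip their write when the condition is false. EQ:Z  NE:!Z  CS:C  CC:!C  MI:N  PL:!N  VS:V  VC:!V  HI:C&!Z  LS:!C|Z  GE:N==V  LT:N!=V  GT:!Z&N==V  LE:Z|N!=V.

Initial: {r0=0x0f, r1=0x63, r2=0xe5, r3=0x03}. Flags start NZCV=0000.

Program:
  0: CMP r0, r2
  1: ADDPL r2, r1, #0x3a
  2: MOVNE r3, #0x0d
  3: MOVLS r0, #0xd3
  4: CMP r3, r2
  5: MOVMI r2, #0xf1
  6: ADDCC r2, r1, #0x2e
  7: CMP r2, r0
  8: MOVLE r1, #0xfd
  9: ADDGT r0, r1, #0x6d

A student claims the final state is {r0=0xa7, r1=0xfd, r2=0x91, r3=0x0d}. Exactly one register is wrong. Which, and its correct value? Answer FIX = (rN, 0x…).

FIX = (r0, 0xd3)

[0] flags=0000 → (cmp)
[1] flags=0000 PL?T → r2=0x9d
[2] flags=0000 NE?T → r3=0x0d
[3] flags=0000 LS?T → r0=0xd3
[4] flags=0000 → (cmp)
[5] flags=0000 MI?F → skip
[6] flags=0000 CC?T → r2=0x91
[7] flags=1000 → (cmp)
[8] flags=1000 LE?T → r1=0xfd
[9] flags=1000 GT?F → skip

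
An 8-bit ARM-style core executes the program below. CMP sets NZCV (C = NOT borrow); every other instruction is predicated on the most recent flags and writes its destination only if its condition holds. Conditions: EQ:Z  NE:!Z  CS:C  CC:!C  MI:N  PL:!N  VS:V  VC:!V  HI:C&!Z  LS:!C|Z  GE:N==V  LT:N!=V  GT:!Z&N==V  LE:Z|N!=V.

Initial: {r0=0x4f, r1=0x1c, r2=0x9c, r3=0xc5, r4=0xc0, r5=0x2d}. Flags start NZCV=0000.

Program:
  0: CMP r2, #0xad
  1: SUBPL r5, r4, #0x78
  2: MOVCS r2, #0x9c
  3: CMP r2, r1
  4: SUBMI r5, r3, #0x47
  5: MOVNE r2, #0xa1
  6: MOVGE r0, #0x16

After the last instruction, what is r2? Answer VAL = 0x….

[0] flags=1000 → (cmp)
[1] flags=1000 PL?F → skip
[2] flags=1000 CS?F → skip
[3] flags=1010 → (cmp)
[4] flags=1010 MI?T → r5=0x7e
[5] flags=1010 NE?T → r2=0xa1
[6] flags=1010 GE?F → skip

VAL = 0xa1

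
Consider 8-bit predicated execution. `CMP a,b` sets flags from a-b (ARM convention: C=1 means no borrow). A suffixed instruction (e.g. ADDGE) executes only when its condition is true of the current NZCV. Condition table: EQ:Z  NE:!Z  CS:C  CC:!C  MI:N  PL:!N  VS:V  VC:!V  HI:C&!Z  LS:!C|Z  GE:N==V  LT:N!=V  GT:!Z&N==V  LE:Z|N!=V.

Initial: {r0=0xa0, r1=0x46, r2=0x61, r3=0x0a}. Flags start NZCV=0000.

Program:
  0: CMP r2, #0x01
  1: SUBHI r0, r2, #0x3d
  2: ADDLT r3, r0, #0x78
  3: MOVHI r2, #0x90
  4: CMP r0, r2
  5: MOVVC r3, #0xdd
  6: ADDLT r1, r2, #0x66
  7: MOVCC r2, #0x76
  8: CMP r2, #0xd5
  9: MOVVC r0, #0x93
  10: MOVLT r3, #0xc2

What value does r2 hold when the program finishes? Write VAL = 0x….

0: ✓ CMP  NZCV=0010
1: ✓ SUBHI  r0←0x24
2: · ADDLT
3: ✓ MOVHI  r2←0x90
4: ✓ CMP  NZCV=1001
5: · MOVVC
6: · ADDLT
7: ✓ MOVCC  r2←0x76
8: ✓ CMP  NZCV=1001
9: · MOVVC
10: · MOVLT

VAL = 0x76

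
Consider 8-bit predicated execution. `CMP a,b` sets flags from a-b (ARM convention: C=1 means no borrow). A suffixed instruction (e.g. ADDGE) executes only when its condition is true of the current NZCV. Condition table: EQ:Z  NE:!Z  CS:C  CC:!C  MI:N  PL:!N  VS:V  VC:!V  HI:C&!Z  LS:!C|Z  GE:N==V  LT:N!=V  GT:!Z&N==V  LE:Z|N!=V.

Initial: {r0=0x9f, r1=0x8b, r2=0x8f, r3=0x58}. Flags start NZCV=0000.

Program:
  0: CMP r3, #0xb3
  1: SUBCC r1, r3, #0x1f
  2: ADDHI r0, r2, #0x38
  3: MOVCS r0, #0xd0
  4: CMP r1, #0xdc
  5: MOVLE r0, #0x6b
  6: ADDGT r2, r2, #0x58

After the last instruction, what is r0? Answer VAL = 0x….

VAL = 0x9f

[0] flags=1001 → (cmp)
[1] flags=1001 CC?T → r1=0x39
[2] flags=1001 HI?F → skip
[3] flags=1001 CS?F → skip
[4] flags=0000 → (cmp)
[5] flags=0000 LE?F → skip
[6] flags=0000 GT?T → r2=0xe7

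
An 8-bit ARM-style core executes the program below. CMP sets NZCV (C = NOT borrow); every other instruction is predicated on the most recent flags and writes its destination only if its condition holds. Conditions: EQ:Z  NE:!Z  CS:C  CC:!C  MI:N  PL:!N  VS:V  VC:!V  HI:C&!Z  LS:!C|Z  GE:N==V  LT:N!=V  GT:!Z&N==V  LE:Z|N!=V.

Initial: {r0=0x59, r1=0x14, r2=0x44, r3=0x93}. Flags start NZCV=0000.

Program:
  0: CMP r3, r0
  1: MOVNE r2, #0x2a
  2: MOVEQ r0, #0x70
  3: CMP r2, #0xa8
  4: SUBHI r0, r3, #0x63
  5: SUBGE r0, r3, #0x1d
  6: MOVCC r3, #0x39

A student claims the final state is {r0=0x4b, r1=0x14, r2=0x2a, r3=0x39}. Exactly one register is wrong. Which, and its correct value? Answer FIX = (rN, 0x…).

0: ✓ CMP  NZCV=0011
1: ✓ MOVNE  r2←0x2a
2: · MOVEQ
3: ✓ CMP  NZCV=1001
4: · SUBHI
5: ✓ SUBGE  r0←0x76
6: ✓ MOVCC  r3←0x39

FIX = (r0, 0x76)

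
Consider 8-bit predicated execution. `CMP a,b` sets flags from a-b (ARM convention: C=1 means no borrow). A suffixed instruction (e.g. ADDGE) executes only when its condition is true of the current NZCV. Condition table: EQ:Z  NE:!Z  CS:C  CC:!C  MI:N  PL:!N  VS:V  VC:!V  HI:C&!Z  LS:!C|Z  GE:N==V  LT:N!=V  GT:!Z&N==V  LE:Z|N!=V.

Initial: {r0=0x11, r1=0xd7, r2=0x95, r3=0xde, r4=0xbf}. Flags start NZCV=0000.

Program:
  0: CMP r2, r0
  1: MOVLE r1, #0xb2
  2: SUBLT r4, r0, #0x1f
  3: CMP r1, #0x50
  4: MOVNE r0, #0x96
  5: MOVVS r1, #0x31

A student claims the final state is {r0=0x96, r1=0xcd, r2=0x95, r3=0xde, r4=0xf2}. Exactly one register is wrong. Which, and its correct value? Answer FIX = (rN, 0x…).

0: ✓ CMP  NZCV=1010
1: ✓ MOVLE  r1←0xb2
2: ✓ SUBLT  r4←0xf2
3: ✓ CMP  NZCV=0011
4: ✓ MOVNE  r0←0x96
5: ✓ MOVVS  r1←0x31

FIX = (r1, 0x31)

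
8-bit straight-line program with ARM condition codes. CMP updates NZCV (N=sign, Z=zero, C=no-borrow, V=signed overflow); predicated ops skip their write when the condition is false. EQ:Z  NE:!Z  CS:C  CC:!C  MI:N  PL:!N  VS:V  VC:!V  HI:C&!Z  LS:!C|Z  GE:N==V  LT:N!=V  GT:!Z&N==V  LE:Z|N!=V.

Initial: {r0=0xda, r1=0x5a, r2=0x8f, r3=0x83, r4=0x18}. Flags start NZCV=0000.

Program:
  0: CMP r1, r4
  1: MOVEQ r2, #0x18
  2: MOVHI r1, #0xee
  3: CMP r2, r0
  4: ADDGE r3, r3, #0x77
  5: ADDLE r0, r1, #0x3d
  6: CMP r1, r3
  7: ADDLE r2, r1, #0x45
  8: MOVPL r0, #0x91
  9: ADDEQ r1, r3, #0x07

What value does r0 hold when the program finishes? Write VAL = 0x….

VAL = 0x91

0: ✓ CMP  NZCV=0010
1: · MOVEQ
2: ✓ MOVHI  r1←0xee
3: ✓ CMP  NZCV=1000
4: · ADDGE
5: ✓ ADDLE  r0←0x2b
6: ✓ CMP  NZCV=0010
7: · ADDLE
8: ✓ MOVPL  r0←0x91
9: · ADDEQ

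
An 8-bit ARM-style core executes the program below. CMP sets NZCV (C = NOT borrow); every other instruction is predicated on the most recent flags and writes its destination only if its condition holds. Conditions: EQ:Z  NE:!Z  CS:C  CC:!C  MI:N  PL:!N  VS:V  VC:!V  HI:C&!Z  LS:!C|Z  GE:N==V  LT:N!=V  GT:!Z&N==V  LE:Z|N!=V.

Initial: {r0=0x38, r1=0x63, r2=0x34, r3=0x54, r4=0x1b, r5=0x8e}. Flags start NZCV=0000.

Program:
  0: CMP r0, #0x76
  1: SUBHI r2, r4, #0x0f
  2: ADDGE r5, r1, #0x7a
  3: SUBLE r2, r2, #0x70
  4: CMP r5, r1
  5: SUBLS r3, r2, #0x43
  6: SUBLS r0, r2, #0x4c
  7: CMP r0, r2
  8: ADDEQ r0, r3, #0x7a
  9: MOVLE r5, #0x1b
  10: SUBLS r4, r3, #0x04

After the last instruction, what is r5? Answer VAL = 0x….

VAL = 0x8e

[0] flags=1000 → (cmp)
[1] flags=1000 HI?F → skip
[2] flags=1000 GE?F → skip
[3] flags=1000 LE?T → r2=0xc4
[4] flags=0011 → (cmp)
[5] flags=0011 LS?F → skip
[6] flags=0011 LS?F → skip
[7] flags=0000 → (cmp)
[8] flags=0000 EQ?F → skip
[9] flags=0000 LE?F → skip
[10] flags=0000 LS?T → r4=0x50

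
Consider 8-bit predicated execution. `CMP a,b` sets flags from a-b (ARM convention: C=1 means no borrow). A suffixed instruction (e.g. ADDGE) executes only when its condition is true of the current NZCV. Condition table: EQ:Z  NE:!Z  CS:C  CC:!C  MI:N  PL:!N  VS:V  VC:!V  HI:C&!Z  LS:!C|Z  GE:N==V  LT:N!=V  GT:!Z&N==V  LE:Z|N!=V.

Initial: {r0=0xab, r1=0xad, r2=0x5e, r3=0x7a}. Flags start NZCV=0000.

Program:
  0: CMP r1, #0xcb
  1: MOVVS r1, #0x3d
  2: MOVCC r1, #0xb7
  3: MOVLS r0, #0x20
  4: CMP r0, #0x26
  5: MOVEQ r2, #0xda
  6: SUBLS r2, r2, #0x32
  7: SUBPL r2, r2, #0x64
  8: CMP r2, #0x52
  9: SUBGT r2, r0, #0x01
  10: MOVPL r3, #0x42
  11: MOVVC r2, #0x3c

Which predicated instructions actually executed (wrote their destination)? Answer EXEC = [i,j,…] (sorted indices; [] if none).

[0] flags=1000 → (cmp)
[1] flags=1000 VS?F → skip
[2] flags=1000 CC?T → r1=0xb7
[3] flags=1000 LS?T → r0=0x20
[4] flags=1000 → (cmp)
[5] flags=1000 EQ?F → skip
[6] flags=1000 LS?T → r2=0x2c
[7] flags=1000 PL?F → skip
[8] flags=1000 → (cmp)
[9] flags=1000 GT?F → skip
[10] flags=1000 PL?F → skip
[11] flags=1000 VC?T → r2=0x3c

EXEC = [2,3,6,11]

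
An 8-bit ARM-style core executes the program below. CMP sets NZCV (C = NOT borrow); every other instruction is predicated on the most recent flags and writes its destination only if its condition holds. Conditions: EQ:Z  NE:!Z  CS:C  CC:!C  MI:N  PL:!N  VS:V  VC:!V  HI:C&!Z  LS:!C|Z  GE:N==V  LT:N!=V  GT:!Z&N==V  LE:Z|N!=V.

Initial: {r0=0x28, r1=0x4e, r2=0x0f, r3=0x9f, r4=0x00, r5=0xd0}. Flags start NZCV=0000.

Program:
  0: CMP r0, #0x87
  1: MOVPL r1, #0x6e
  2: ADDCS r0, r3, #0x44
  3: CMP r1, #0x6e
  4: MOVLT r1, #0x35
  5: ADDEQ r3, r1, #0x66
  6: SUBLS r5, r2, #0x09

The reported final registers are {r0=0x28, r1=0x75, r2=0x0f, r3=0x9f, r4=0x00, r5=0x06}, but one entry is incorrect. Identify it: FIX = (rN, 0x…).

FIX = (r1, 0x35)

0: ✓ CMP  NZCV=1001
1: · MOVPL
2: · ADDCS
3: ✓ CMP  NZCV=1000
4: ✓ MOVLT  r1←0x35
5: · ADDEQ
6: ✓ SUBLS  r5←0x06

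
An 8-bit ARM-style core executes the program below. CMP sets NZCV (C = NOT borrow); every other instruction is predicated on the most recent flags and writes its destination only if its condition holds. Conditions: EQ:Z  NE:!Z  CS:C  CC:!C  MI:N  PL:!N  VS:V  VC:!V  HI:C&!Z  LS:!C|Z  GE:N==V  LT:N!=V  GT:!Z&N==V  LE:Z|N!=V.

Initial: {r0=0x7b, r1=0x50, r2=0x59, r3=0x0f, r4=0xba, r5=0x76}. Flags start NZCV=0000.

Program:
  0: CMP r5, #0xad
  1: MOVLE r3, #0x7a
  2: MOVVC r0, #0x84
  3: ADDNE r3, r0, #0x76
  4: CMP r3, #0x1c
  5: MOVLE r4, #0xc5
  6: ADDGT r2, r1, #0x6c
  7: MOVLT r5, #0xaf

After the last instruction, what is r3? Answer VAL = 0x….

0: ✓ CMP  NZCV=1001
1: · MOVLE
2: · MOVVC
3: ✓ ADDNE  r3←0xf1
4: ✓ CMP  NZCV=1010
5: ✓ MOVLE  r4←0xc5
6: · ADDGT
7: ✓ MOVLT  r5←0xaf

VAL = 0xf1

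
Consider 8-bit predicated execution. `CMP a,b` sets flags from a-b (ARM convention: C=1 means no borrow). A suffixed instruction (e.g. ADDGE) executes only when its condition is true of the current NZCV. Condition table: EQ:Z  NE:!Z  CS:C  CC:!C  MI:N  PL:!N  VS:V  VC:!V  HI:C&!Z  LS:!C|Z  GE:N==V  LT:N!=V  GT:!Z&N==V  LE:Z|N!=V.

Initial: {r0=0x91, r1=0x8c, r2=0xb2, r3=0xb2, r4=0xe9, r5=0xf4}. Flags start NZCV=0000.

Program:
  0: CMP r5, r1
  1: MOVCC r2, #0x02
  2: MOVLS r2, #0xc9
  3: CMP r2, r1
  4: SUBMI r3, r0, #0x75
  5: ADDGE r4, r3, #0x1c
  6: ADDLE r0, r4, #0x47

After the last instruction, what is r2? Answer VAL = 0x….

VAL = 0xb2

[0] flags=0010 → (cmp)
[1] flags=0010 CC?F → skip
[2] flags=0010 LS?F → skip
[3] flags=0010 → (cmp)
[4] flags=0010 MI?F → skip
[5] flags=0010 GE?T → r4=0xce
[6] flags=0010 LE?F → skip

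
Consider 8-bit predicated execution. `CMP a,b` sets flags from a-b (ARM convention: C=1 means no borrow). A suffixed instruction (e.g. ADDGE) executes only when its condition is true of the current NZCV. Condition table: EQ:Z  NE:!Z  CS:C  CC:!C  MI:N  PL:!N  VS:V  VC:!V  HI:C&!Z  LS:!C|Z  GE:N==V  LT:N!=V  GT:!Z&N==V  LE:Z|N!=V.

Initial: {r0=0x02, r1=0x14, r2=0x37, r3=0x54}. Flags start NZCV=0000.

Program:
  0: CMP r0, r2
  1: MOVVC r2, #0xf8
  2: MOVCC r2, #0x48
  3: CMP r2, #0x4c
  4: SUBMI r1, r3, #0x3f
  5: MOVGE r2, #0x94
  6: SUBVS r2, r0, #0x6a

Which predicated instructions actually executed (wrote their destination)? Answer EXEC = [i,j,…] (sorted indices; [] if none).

[0] flags=1000 → (cmp)
[1] flags=1000 VC?T → r2=0xf8
[2] flags=1000 CC?T → r2=0x48
[3] flags=1000 → (cmp)
[4] flags=1000 MI?T → r1=0x15
[5] flags=1000 GE?F → skip
[6] flags=1000 VS?F → skip

EXEC = [1,2,4]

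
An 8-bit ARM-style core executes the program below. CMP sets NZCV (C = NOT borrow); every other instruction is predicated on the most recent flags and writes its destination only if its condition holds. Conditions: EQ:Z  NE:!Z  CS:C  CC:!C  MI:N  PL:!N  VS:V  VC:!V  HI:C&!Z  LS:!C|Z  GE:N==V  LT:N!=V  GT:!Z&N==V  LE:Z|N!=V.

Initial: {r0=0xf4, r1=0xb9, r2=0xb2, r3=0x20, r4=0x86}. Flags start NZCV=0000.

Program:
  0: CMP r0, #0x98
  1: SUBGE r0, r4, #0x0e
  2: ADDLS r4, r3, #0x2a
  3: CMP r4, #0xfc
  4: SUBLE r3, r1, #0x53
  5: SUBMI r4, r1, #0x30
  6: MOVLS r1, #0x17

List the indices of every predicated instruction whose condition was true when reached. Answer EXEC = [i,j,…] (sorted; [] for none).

EXEC = [1,4,5,6]

0: ✓ CMP  NZCV=0010
1: ✓ SUBGE  r0←0x78
2: · ADDLS
3: ✓ CMP  NZCV=1000
4: ✓ SUBLE  r3←0x66
5: ✓ SUBMI  r4←0x89
6: ✓ MOVLS  r1←0x17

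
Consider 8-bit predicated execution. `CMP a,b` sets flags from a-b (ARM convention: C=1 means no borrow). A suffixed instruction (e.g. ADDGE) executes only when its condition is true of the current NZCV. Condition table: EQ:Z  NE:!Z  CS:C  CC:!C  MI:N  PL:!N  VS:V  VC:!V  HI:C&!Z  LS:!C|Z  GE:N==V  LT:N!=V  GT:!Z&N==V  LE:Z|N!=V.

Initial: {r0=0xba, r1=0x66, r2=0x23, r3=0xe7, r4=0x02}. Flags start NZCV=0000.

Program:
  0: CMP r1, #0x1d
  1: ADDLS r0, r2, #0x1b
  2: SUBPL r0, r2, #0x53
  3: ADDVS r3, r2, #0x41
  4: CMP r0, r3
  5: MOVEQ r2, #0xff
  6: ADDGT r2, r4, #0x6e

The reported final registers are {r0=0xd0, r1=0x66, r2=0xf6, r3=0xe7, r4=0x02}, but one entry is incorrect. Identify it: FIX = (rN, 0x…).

[0] flags=0010 → (cmp)
[1] flags=0010 LS?F → skip
[2] flags=0010 PL?T → r0=0xd0
[3] flags=0010 VS?F → skip
[4] flags=1000 → (cmp)
[5] flags=1000 EQ?F → skip
[6] flags=1000 GT?F → skip

FIX = (r2, 0x23)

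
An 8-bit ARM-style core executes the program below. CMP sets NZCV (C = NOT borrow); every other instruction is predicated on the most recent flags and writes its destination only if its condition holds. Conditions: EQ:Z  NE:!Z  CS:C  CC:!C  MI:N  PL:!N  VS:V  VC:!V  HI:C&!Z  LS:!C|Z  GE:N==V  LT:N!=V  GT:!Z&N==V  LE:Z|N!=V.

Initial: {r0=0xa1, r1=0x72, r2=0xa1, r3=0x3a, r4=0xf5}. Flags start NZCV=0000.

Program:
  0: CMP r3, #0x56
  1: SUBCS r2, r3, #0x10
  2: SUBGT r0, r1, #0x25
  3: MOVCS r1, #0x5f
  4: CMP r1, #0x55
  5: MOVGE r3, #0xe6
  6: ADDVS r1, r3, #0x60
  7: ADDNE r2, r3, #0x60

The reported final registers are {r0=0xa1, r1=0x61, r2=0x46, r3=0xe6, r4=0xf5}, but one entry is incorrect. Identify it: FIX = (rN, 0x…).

0: ✓ CMP  NZCV=1000
1: · SUBCS
2: · SUBGT
3: · MOVCS
4: ✓ CMP  NZCV=0010
5: ✓ MOVGE  r3←0xe6
6: · ADDVS
7: ✓ ADDNE  r2←0x46

FIX = (r1, 0x72)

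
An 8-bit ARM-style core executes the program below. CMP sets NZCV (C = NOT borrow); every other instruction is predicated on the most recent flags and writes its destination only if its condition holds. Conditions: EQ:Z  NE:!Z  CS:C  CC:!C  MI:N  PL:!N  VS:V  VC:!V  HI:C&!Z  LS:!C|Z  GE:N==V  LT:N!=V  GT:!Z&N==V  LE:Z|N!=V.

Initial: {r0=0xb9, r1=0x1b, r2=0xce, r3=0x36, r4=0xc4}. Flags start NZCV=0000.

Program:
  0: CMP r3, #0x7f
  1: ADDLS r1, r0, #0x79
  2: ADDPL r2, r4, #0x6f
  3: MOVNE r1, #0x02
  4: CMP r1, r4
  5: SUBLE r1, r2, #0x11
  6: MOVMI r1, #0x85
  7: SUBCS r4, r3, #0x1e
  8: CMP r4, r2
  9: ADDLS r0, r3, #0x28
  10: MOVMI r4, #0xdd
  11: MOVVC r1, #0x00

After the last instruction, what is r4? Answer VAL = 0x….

VAL = 0xdd

0: ✓ CMP  NZCV=1000
1: ✓ ADDLS  r1←0x32
2: · ADDPL
3: ✓ MOVNE  r1←0x02
4: ✓ CMP  NZCV=0000
5: · SUBLE
6: · MOVMI
7: · SUBCS
8: ✓ CMP  NZCV=1000
9: ✓ ADDLS  r0←0x5e
10: ✓ MOVMI  r4←0xdd
11: ✓ MOVVC  r1←0x00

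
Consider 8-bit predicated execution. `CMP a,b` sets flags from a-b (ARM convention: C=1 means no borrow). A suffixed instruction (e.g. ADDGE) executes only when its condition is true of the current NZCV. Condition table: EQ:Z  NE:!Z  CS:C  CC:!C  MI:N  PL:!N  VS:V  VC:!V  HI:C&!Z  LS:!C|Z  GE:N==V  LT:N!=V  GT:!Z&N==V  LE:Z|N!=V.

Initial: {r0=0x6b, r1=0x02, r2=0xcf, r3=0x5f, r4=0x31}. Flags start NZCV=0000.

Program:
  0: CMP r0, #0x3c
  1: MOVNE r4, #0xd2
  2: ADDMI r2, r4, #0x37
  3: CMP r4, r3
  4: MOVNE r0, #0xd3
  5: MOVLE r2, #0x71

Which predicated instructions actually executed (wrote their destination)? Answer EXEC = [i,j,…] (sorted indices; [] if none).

0: ✓ CMP  NZCV=0010
1: ✓ MOVNE  r4←0xd2
2: · ADDMI
3: ✓ CMP  NZCV=0011
4: ✓ MOVNE  r0←0xd3
5: ✓ MOVLE  r2←0x71

EXEC = [1,4,5]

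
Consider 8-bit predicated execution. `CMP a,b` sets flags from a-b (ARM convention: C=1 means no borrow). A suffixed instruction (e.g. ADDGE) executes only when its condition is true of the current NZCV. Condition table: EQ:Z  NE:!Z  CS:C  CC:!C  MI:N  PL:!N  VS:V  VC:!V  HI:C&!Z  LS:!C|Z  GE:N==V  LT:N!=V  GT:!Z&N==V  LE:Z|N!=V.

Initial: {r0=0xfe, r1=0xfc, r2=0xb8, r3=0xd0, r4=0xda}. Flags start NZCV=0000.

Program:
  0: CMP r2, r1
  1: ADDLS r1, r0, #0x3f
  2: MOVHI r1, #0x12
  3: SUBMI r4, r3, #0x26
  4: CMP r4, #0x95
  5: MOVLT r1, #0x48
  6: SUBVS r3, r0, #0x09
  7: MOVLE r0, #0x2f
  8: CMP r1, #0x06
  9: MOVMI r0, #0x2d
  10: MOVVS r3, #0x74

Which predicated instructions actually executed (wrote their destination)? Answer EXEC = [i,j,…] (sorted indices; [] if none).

[0] flags=1000 → (cmp)
[1] flags=1000 LS?T → r1=0x3d
[2] flags=1000 HI?F → skip
[3] flags=1000 MI?T → r4=0xaa
[4] flags=0010 → (cmp)
[5] flags=0010 LT?F → skip
[6] flags=0010 VS?F → skip
[7] flags=0010 LE?F → skip
[8] flags=0010 → (cmp)
[9] flags=0010 MI?F → skip
[10] flags=0010 VS?F → skip

EXEC = [1,3]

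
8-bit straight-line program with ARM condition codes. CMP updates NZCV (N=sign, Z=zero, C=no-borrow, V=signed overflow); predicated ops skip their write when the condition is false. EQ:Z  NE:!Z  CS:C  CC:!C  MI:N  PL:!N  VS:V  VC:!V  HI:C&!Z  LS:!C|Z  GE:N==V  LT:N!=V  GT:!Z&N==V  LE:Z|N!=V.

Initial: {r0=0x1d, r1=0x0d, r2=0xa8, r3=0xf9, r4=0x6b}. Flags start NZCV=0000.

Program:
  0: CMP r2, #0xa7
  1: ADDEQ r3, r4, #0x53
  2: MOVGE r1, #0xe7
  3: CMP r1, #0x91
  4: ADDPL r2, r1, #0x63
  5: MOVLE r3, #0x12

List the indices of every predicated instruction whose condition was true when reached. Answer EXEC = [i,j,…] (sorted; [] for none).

0: ✓ CMP  NZCV=0010
1: · ADDEQ
2: ✓ MOVGE  r1←0xe7
3: ✓ CMP  NZCV=0010
4: ✓ ADDPL  r2←0x4a
5: · MOVLE

EXEC = [2,4]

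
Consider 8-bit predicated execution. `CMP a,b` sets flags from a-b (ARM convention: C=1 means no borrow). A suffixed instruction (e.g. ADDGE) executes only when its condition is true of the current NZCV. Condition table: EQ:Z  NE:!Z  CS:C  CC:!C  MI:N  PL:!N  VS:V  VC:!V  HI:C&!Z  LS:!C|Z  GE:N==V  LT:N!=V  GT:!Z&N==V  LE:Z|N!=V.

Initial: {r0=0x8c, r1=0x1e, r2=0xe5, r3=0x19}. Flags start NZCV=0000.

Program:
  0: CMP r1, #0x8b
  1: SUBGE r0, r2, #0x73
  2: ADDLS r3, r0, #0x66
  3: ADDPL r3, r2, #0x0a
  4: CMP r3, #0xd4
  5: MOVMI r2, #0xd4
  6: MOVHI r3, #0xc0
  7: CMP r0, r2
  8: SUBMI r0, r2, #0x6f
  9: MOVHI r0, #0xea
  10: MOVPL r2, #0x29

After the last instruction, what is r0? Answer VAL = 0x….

VAL = 0x76

[0] flags=1001 → (cmp)
[1] flags=1001 GE?T → r0=0x72
[2] flags=1001 LS?T → r3=0xd8
[3] flags=1001 PL?F → skip
[4] flags=0010 → (cmp)
[5] flags=0010 MI?F → skip
[6] flags=0010 HI?T → r3=0xc0
[7] flags=1001 → (cmp)
[8] flags=1001 MI?T → r0=0x76
[9] flags=1001 HI?F → skip
[10] flags=1001 PL?F → skip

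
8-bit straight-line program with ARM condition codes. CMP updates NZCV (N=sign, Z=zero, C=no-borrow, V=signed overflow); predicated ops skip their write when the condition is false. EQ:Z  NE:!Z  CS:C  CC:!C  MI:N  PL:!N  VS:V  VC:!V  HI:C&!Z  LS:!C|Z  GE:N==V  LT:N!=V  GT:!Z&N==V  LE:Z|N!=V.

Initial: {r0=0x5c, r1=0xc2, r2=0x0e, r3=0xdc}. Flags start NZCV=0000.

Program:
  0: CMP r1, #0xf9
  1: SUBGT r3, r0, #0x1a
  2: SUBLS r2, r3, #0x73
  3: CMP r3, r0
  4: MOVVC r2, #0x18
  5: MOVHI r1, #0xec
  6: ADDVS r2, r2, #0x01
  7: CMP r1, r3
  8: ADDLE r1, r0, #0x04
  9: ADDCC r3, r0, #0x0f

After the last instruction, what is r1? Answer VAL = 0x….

[0] flags=1000 → (cmp)
[1] flags=1000 GT?F → skip
[2] flags=1000 LS?T → r2=0x69
[3] flags=1010 → (cmp)
[4] flags=1010 VC?T → r2=0x18
[5] flags=1010 HI?T → r1=0xec
[6] flags=1010 VS?F → skip
[7] flags=0010 → (cmp)
[8] flags=0010 LE?F → skip
[9] flags=0010 CC?F → skip

VAL = 0xec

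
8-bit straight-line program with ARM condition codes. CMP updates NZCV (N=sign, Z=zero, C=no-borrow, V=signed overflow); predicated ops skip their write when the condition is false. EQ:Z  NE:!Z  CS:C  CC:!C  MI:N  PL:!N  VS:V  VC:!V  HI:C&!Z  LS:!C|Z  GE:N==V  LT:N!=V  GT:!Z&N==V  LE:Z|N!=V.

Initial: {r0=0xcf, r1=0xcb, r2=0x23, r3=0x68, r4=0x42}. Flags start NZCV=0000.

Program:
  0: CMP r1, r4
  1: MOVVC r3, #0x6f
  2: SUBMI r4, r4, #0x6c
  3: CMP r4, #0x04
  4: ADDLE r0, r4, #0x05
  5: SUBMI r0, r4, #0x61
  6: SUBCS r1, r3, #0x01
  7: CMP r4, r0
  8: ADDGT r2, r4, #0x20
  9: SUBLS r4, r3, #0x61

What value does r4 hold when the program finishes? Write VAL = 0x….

VAL = 0xd6

0: ✓ CMP  NZCV=1010
1: ✓ MOVVC  r3←0x6f
2: ✓ SUBMI  r4←0xd6
3: ✓ CMP  NZCV=1010
4: ✓ ADDLE  r0←0xdb
5: ✓ SUBMI  r0←0x75
6: ✓ SUBCS  r1←0x6e
7: ✓ CMP  NZCV=0011
8: · ADDGT
9: · SUBLS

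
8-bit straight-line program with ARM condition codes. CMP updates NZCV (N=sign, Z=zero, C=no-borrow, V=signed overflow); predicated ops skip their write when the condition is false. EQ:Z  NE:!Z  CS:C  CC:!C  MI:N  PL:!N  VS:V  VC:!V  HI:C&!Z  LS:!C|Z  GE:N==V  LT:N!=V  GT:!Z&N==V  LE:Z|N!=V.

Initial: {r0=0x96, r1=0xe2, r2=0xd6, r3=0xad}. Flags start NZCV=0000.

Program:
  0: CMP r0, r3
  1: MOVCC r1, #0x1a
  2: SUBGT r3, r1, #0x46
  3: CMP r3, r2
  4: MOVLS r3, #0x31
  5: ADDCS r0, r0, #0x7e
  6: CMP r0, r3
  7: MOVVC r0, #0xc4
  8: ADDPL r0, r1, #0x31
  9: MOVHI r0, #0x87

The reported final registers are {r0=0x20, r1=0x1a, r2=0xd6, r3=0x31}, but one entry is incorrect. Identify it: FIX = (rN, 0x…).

FIX = (r0, 0x87)

0: ✓ CMP  NZCV=1000
1: ✓ MOVCC  r1←0x1a
2: · SUBGT
3: ✓ CMP  NZCV=1000
4: ✓ MOVLS  r3←0x31
5: · ADDCS
6: ✓ CMP  NZCV=0011
7: · MOVVC
8: ✓ ADDPL  r0←0x4b
9: ✓ MOVHI  r0←0x87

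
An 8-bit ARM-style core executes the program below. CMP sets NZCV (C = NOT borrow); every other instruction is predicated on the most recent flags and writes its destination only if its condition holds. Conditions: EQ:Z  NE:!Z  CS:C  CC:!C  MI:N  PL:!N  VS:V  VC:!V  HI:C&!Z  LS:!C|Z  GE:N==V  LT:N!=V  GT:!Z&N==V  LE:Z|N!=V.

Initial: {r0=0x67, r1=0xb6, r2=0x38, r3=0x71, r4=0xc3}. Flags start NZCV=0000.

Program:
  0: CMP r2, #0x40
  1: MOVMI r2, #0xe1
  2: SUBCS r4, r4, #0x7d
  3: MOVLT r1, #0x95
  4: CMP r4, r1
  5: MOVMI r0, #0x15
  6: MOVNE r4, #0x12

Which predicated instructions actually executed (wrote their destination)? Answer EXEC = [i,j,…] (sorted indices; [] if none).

0: ✓ CMP  NZCV=1000
1: ✓ MOVMI  r2←0xe1
2: · SUBCS
3: ✓ MOVLT  r1←0x95
4: ✓ CMP  NZCV=0010
5: · MOVMI
6: ✓ MOVNE  r4←0x12

EXEC = [1,3,6]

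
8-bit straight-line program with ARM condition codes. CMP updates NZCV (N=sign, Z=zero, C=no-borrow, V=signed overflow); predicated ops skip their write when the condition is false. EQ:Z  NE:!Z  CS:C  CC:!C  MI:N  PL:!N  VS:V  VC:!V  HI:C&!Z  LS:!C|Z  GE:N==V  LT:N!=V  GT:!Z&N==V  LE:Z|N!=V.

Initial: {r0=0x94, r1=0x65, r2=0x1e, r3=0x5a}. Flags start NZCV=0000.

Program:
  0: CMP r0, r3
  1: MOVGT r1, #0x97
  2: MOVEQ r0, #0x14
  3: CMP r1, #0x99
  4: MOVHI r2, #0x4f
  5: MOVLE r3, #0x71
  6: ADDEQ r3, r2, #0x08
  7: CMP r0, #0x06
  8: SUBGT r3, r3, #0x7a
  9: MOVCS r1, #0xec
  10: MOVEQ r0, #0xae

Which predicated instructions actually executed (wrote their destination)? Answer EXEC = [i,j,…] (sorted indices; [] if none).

EXEC = [9]

[0] flags=0011 → (cmp)
[1] flags=0011 GT?F → skip
[2] flags=0011 EQ?F → skip
[3] flags=1001 → (cmp)
[4] flags=1001 HI?F → skip
[5] flags=1001 LE?F → skip
[6] flags=1001 EQ?F → skip
[7] flags=1010 → (cmp)
[8] flags=1010 GT?F → skip
[9] flags=1010 CS?T → r1=0xec
[10] flags=1010 EQ?F → skip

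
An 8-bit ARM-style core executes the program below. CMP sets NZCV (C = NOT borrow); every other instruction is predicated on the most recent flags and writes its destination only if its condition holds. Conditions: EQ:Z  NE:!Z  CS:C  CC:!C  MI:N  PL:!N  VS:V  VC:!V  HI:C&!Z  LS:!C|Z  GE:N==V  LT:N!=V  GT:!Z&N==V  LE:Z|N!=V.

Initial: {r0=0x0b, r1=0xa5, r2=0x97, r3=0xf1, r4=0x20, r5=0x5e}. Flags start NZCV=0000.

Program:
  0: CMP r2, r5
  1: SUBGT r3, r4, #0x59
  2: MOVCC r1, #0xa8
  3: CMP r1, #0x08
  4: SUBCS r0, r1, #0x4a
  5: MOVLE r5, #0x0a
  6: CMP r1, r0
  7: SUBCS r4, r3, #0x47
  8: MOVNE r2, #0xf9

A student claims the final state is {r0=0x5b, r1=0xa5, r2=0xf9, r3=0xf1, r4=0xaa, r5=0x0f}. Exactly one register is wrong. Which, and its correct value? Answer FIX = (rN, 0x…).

0: ✓ CMP  NZCV=0011
1: · SUBGT
2: · MOVCC
3: ✓ CMP  NZCV=1010
4: ✓ SUBCS  r0←0x5b
5: ✓ MOVLE  r5←0x0a
6: ✓ CMP  NZCV=0011
7: ✓ SUBCS  r4←0xaa
8: ✓ MOVNE  r2←0xf9

FIX = (r5, 0x0a)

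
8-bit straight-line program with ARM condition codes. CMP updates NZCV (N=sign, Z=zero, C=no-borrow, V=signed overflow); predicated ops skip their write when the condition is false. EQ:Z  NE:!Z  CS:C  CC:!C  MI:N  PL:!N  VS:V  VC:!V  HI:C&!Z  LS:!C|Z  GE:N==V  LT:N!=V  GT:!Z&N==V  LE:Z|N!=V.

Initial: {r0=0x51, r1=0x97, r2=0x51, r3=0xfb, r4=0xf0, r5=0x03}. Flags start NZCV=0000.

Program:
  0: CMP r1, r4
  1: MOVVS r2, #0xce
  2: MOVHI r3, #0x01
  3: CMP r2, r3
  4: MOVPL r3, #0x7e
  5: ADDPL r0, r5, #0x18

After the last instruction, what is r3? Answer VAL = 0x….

VAL = 0x7e

[0] flags=1000 → (cmp)
[1] flags=1000 VS?F → skip
[2] flags=1000 HI?F → skip
[3] flags=0000 → (cmp)
[4] flags=0000 PL?T → r3=0x7e
[5] flags=0000 PL?T → r0=0x1b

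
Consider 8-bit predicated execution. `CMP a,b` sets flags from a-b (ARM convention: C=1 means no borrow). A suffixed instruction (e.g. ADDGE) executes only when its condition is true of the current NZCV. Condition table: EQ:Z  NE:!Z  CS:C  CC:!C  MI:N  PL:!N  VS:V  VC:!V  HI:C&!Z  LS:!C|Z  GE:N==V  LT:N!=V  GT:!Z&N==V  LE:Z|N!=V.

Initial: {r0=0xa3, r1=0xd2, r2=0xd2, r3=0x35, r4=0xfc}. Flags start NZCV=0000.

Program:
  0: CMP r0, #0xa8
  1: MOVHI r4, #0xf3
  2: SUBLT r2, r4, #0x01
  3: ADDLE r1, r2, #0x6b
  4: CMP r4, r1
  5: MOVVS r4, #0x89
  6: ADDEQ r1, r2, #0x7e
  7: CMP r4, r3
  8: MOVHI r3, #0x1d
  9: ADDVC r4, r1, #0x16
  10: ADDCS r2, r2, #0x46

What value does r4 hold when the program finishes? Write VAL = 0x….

[0] flags=1000 → (cmp)
[1] flags=1000 HI?F → skip
[2] flags=1000 LT?T → r2=0xfb
[3] flags=1000 LE?T → r1=0x66
[4] flags=1010 → (cmp)
[5] flags=1010 VS?F → skip
[6] flags=1010 EQ?F → skip
[7] flags=1010 → (cmp)
[8] flags=1010 HI?T → r3=0x1d
[9] flags=1010 VC?T → r4=0x7c
[10] flags=1010 CS?T → r2=0x41

VAL = 0x7c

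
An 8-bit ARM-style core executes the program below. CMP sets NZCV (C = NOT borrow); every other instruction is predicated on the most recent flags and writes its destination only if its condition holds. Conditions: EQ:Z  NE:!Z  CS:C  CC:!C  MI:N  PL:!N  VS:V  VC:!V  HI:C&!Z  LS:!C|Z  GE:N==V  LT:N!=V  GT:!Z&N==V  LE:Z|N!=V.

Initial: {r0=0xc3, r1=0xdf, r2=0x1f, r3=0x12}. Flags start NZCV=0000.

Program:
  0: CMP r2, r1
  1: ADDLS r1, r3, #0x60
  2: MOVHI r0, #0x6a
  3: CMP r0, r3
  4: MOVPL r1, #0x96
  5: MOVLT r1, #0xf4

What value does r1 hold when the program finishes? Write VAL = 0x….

0: ✓ CMP  NZCV=0000
1: ✓ ADDLS  r1←0x72
2: · MOVHI
3: ✓ CMP  NZCV=1010
4: · MOVPL
5: ✓ MOVLT  r1←0xf4

VAL = 0xf4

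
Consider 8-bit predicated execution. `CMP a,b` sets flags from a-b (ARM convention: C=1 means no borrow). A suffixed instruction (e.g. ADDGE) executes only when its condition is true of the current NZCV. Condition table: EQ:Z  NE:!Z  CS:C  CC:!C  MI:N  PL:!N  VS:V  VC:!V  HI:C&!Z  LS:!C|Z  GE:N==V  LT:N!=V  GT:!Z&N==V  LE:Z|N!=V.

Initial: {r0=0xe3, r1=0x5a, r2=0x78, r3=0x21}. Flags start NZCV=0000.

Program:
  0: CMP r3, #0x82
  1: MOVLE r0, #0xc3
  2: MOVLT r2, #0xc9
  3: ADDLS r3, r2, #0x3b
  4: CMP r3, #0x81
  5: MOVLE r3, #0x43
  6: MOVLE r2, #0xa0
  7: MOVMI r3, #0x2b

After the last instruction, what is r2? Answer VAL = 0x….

VAL = 0x78

[0] flags=1001 → (cmp)
[1] flags=1001 LE?F → skip
[2] flags=1001 LT?F → skip
[3] flags=1001 LS?T → r3=0xb3
[4] flags=0010 → (cmp)
[5] flags=0010 LE?F → skip
[6] flags=0010 LE?F → skip
[7] flags=0010 MI?F → skip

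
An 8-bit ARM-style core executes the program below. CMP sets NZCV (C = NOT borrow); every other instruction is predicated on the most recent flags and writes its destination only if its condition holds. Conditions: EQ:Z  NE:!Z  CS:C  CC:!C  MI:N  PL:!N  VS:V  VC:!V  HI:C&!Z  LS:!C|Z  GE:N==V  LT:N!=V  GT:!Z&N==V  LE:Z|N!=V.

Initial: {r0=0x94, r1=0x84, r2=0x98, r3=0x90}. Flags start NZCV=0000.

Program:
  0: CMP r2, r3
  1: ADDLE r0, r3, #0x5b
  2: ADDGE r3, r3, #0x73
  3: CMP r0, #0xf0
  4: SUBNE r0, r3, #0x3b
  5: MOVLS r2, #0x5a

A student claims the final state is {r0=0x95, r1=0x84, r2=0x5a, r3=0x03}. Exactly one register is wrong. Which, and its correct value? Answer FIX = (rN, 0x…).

FIX = (r0, 0xc8)

0: ✓ CMP  NZCV=0010
1: · ADDLE
2: ✓ ADDGE  r3←0x03
3: ✓ CMP  NZCV=1000
4: ✓ SUBNE  r0←0xc8
5: ✓ MOVLS  r2←0x5a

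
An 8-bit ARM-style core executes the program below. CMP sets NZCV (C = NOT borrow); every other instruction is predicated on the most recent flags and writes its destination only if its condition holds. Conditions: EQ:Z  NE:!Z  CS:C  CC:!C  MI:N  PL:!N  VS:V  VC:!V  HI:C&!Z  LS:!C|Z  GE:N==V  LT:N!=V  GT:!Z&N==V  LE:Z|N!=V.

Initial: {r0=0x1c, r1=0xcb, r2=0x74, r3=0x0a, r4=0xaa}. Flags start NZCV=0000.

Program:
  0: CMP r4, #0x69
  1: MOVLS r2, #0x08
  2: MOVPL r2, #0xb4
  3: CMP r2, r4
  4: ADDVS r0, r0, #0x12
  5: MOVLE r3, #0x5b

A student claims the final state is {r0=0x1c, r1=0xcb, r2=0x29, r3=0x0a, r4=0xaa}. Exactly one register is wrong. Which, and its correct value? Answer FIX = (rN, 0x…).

FIX = (r2, 0xb4)

0: ✓ CMP  NZCV=0011
1: · MOVLS
2: ✓ MOVPL  r2←0xb4
3: ✓ CMP  NZCV=0010
4: · ADDVS
5: · MOVLE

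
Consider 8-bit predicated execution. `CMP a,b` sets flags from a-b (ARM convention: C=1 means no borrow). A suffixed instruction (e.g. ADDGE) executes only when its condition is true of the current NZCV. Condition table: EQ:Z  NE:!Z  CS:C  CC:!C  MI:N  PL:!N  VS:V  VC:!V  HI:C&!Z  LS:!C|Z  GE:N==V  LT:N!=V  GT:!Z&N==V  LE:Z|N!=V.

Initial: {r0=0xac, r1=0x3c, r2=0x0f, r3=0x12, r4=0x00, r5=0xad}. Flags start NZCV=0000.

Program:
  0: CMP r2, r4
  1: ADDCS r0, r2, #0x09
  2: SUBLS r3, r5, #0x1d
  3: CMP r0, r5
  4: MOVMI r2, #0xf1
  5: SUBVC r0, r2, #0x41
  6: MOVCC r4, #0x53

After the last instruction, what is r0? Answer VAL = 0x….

VAL = 0xce

[0] flags=0010 → (cmp)
[1] flags=0010 CS?T → r0=0x18
[2] flags=0010 LS?F → skip
[3] flags=0000 → (cmp)
[4] flags=0000 MI?F → skip
[5] flags=0000 VC?T → r0=0xce
[6] flags=0000 CC?T → r4=0x53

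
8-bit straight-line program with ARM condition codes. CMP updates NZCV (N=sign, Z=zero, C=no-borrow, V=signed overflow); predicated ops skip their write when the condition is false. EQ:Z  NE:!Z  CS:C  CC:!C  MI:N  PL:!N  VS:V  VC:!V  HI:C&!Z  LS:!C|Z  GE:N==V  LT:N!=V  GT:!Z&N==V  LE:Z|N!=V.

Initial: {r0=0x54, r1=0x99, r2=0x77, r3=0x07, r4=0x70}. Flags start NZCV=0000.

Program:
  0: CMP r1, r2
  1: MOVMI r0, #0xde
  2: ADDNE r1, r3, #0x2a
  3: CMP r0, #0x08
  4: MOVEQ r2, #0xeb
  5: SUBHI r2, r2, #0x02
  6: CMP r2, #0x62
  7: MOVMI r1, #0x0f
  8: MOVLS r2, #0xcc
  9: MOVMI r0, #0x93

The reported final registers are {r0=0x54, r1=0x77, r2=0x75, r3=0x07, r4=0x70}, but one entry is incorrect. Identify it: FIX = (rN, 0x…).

FIX = (r1, 0x31)

[0] flags=0011 → (cmp)
[1] flags=0011 MI?F → skip
[2] flags=0011 NE?T → r1=0x31
[3] flags=0010 → (cmp)
[4] flags=0010 EQ?F → skip
[5] flags=0010 HI?T → r2=0x75
[6] flags=0010 → (cmp)
[7] flags=0010 MI?F → skip
[8] flags=0010 LS?F → skip
[9] flags=0010 MI?F → skip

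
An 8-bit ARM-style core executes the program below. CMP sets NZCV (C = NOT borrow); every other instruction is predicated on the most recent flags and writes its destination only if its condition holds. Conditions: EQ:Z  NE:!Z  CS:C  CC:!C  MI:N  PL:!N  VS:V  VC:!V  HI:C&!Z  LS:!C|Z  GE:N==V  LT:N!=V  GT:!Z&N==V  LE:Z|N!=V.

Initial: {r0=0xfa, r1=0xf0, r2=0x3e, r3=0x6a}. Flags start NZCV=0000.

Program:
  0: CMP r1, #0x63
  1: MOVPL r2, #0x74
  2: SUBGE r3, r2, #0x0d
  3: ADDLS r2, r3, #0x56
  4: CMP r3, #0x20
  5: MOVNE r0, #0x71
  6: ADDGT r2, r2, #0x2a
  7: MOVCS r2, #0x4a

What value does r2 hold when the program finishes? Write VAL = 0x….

0: ✓ CMP  NZCV=1010
1: · MOVPL
2: · SUBGE
3: · ADDLS
4: ✓ CMP  NZCV=0010
5: ✓ MOVNE  r0←0x71
6: ✓ ADDGT  r2←0x68
7: ✓ MOVCS  r2←0x4a

VAL = 0x4a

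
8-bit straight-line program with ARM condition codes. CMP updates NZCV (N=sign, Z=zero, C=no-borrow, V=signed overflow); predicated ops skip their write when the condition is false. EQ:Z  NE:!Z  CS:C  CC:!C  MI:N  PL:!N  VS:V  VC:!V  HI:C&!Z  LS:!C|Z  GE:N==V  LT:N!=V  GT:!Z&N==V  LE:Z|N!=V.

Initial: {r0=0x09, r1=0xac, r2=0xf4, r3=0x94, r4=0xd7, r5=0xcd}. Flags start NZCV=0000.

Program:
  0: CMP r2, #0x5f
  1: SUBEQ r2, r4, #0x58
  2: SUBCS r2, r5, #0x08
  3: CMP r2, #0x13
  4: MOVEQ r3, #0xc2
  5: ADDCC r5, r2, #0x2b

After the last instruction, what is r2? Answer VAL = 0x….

[0] flags=1010 → (cmp)
[1] flags=1010 EQ?F → skip
[2] flags=1010 CS?T → r2=0xc5
[3] flags=1010 → (cmp)
[4] flags=1010 EQ?F → skip
[5] flags=1010 CC?F → skip

VAL = 0xc5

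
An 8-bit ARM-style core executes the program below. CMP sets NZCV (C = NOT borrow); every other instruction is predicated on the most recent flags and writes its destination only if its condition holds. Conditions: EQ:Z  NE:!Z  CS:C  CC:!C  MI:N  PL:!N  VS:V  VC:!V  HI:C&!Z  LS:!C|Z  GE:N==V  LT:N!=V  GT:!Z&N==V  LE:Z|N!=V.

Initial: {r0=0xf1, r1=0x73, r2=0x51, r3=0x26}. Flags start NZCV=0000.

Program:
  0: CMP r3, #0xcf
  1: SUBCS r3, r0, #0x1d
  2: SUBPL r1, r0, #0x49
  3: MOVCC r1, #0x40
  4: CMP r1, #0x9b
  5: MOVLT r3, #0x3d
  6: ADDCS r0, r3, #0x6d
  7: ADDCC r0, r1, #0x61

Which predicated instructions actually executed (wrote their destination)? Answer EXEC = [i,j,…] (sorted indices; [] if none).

[0] flags=0000 → (cmp)
[1] flags=0000 CS?F → skip
[2] flags=0000 PL?T → r1=0xa8
[3] flags=0000 CC?T → r1=0x40
[4] flags=1001 → (cmp)
[5] flags=1001 LT?F → skip
[6] flags=1001 CS?F → skip
[7] flags=1001 CC?T → r0=0xa1

EXEC = [2,3,7]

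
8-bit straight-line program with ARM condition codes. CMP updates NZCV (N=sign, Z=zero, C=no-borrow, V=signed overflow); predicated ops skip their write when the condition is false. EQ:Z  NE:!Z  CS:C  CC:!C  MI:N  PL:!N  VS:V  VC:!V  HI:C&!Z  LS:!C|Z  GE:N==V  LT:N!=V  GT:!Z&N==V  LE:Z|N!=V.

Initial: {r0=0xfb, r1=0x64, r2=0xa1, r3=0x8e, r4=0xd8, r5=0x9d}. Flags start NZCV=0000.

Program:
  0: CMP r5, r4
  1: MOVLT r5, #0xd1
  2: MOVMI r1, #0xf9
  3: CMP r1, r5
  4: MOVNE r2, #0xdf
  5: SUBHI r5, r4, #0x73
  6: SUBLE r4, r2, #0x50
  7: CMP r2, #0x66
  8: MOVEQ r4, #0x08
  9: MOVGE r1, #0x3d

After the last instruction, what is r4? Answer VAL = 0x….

VAL = 0xd8

0: ✓ CMP  NZCV=1000
1: ✓ MOVLT  r5←0xd1
2: ✓ MOVMI  r1←0xf9
3: ✓ CMP  NZCV=0010
4: ✓ MOVNE  r2←0xdf
5: ✓ SUBHI  r5←0x65
6: · SUBLE
7: ✓ CMP  NZCV=0011
8: · MOVEQ
9: · MOVGE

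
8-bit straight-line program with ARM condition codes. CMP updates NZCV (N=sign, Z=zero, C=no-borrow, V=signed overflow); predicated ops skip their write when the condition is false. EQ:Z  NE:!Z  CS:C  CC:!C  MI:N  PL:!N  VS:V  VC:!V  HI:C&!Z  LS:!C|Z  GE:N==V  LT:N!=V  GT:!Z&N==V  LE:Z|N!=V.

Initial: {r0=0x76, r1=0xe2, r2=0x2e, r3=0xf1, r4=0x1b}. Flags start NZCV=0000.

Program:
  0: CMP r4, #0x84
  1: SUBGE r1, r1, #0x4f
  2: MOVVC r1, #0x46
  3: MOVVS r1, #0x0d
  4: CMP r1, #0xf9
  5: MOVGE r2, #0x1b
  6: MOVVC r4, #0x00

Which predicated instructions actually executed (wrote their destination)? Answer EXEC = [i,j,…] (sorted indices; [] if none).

0: ✓ CMP  NZCV=1001
1: ✓ SUBGE  r1←0x93
2: · MOVVC
3: ✓ MOVVS  r1←0x0d
4: ✓ CMP  NZCV=0000
5: ✓ MOVGE  r2←0x1b
6: ✓ MOVVC  r4←0x00

EXEC = [1,3,5,6]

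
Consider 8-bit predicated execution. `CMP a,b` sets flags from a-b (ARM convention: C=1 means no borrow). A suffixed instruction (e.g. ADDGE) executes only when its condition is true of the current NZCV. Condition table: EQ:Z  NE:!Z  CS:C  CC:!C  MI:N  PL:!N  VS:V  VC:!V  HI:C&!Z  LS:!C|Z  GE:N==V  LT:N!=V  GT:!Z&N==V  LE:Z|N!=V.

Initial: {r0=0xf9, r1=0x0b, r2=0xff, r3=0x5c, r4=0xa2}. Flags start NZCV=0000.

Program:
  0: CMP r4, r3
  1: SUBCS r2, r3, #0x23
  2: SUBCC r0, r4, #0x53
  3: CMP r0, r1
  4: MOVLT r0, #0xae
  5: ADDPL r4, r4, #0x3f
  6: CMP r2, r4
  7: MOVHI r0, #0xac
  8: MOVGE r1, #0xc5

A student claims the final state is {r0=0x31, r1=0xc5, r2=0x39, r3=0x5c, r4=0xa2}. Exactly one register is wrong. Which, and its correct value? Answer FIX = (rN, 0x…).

FIX = (r0, 0xae)

0: ✓ CMP  NZCV=0011
1: ✓ SUBCS  r2←0x39
2: · SUBCC
3: ✓ CMP  NZCV=1010
4: ✓ MOVLT  r0←0xae
5: · ADDPL
6: ✓ CMP  NZCV=1001
7: · MOVHI
8: ✓ MOVGE  r1←0xc5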